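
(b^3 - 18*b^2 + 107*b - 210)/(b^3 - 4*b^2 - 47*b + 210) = (b - 7)/(b + 7)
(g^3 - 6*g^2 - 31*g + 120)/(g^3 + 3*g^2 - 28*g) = (g^3 - 6*g^2 - 31*g + 120)/(g*(g^2 + 3*g - 28))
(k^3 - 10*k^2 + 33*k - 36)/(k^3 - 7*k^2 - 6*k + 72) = (k^2 - 6*k + 9)/(k^2 - 3*k - 18)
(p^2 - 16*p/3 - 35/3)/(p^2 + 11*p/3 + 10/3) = (p - 7)/(p + 2)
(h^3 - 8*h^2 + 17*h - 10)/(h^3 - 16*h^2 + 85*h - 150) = (h^2 - 3*h + 2)/(h^2 - 11*h + 30)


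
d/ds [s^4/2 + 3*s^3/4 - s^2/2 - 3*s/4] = 2*s^3 + 9*s^2/4 - s - 3/4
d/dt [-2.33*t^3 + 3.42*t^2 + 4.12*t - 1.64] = -6.99*t^2 + 6.84*t + 4.12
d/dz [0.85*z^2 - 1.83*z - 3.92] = 1.7*z - 1.83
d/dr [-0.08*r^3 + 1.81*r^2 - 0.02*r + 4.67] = -0.24*r^2 + 3.62*r - 0.02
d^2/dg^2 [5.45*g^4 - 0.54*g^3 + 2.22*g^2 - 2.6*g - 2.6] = 65.4*g^2 - 3.24*g + 4.44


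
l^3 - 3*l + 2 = (l - 1)^2*(l + 2)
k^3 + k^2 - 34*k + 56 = (k - 4)*(k - 2)*(k + 7)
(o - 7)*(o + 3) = o^2 - 4*o - 21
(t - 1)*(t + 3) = t^2 + 2*t - 3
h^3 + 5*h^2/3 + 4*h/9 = h*(h + 1/3)*(h + 4/3)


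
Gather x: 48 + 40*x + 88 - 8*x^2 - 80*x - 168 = -8*x^2 - 40*x - 32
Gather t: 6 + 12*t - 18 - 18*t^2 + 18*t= -18*t^2 + 30*t - 12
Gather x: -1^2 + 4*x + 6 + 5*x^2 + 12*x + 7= 5*x^2 + 16*x + 12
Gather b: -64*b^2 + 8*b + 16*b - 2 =-64*b^2 + 24*b - 2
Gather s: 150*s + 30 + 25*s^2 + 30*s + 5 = 25*s^2 + 180*s + 35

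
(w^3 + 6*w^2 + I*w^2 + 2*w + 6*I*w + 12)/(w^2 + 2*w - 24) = (w^2 + I*w + 2)/(w - 4)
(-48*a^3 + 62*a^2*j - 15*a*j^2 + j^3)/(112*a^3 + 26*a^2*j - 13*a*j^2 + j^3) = (-6*a^2 + 7*a*j - j^2)/(14*a^2 + 5*a*j - j^2)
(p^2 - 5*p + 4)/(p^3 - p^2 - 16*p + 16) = 1/(p + 4)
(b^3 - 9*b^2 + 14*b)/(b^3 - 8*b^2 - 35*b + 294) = b*(b - 2)/(b^2 - b - 42)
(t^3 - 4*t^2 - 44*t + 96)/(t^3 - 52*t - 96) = (t - 2)/(t + 2)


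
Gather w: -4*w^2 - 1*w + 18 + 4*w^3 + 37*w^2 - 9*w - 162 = 4*w^3 + 33*w^2 - 10*w - 144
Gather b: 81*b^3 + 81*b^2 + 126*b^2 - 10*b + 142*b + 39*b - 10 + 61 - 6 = 81*b^3 + 207*b^2 + 171*b + 45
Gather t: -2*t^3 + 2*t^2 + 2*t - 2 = -2*t^3 + 2*t^2 + 2*t - 2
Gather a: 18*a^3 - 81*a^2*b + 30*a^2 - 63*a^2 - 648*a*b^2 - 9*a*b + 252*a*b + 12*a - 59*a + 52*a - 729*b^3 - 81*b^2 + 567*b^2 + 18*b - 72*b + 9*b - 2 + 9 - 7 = 18*a^3 + a^2*(-81*b - 33) + a*(-648*b^2 + 243*b + 5) - 729*b^3 + 486*b^2 - 45*b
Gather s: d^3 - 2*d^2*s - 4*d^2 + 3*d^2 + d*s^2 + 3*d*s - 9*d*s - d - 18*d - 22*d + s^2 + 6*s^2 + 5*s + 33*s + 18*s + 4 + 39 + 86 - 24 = d^3 - d^2 - 41*d + s^2*(d + 7) + s*(-2*d^2 - 6*d + 56) + 105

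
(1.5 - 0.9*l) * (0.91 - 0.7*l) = 0.63*l^2 - 1.869*l + 1.365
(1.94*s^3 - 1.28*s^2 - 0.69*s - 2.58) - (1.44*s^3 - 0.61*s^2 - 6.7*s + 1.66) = 0.5*s^3 - 0.67*s^2 + 6.01*s - 4.24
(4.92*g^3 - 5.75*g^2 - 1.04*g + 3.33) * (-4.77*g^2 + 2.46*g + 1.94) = -23.4684*g^5 + 39.5307*g^4 + 0.360600000000001*g^3 - 29.5975*g^2 + 6.1742*g + 6.4602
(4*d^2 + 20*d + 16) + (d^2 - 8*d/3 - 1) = 5*d^2 + 52*d/3 + 15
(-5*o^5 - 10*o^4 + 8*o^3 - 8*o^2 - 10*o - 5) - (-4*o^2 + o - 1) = -5*o^5 - 10*o^4 + 8*o^3 - 4*o^2 - 11*o - 4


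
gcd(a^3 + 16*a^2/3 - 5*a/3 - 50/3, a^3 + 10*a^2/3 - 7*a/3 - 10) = a^2 + a/3 - 10/3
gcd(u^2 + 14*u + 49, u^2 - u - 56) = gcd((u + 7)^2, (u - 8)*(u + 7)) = u + 7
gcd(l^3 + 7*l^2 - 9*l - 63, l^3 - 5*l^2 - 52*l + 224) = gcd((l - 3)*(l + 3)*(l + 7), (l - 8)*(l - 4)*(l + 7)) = l + 7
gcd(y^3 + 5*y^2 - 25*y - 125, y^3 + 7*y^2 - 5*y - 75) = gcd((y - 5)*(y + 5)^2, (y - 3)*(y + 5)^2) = y^2 + 10*y + 25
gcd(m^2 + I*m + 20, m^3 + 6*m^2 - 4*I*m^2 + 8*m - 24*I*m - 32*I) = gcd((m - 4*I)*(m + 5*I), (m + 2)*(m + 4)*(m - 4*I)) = m - 4*I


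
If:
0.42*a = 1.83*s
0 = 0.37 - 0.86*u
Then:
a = 4.35714285714286*s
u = 0.43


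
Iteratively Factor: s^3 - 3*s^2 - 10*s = (s)*(s^2 - 3*s - 10) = s*(s - 5)*(s + 2)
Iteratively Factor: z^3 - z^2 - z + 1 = (z - 1)*(z^2 - 1) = (z - 1)^2*(z + 1)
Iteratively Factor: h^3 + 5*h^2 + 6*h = (h + 2)*(h^2 + 3*h) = h*(h + 2)*(h + 3)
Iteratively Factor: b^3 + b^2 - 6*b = (b)*(b^2 + b - 6) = b*(b - 2)*(b + 3)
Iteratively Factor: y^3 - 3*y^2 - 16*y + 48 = (y + 4)*(y^2 - 7*y + 12) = (y - 4)*(y + 4)*(y - 3)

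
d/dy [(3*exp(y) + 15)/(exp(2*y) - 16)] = 3*(-2*(exp(y) + 5)*exp(y) + exp(2*y) - 16)*exp(y)/(exp(2*y) - 16)^2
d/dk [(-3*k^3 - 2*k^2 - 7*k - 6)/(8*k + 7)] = (-48*k^3 - 79*k^2 - 28*k - 1)/(64*k^2 + 112*k + 49)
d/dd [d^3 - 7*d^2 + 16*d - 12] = 3*d^2 - 14*d + 16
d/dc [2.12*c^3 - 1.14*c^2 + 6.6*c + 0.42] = 6.36*c^2 - 2.28*c + 6.6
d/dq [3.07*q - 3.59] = 3.07000000000000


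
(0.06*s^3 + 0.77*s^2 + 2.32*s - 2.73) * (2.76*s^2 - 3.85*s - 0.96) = 0.1656*s^5 + 1.8942*s^4 + 3.3811*s^3 - 17.206*s^2 + 8.2833*s + 2.6208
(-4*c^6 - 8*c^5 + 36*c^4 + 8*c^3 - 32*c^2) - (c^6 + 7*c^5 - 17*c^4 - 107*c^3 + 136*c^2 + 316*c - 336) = -5*c^6 - 15*c^5 + 53*c^4 + 115*c^3 - 168*c^2 - 316*c + 336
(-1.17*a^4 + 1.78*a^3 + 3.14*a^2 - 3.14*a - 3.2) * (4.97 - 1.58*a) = 1.8486*a^5 - 8.6273*a^4 + 3.8854*a^3 + 20.567*a^2 - 10.5498*a - 15.904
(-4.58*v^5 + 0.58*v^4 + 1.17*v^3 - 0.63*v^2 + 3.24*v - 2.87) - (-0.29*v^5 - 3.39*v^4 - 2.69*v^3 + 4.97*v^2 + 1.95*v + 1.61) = -4.29*v^5 + 3.97*v^4 + 3.86*v^3 - 5.6*v^2 + 1.29*v - 4.48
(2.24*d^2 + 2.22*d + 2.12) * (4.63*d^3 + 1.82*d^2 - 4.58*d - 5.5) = 10.3712*d^5 + 14.3554*d^4 + 3.5968*d^3 - 18.6292*d^2 - 21.9196*d - 11.66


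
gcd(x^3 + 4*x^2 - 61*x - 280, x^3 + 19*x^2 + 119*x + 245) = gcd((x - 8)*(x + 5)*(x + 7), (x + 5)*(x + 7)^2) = x^2 + 12*x + 35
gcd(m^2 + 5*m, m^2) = m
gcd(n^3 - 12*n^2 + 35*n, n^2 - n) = n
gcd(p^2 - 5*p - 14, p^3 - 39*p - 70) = p^2 - 5*p - 14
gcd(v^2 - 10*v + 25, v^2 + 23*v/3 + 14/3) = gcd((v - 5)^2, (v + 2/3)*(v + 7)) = 1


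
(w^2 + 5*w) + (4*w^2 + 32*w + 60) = 5*w^2 + 37*w + 60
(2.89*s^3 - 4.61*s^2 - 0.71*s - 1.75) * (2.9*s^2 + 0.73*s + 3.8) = 8.381*s^5 - 11.2593*s^4 + 5.5577*s^3 - 23.1113*s^2 - 3.9755*s - 6.65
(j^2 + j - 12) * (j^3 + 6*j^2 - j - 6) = j^5 + 7*j^4 - 7*j^3 - 79*j^2 + 6*j + 72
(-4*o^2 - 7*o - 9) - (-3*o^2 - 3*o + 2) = -o^2 - 4*o - 11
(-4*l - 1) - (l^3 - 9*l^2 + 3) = -l^3 + 9*l^2 - 4*l - 4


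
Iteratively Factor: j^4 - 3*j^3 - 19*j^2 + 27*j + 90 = (j - 3)*(j^3 - 19*j - 30) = (j - 5)*(j - 3)*(j^2 + 5*j + 6) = (j - 5)*(j - 3)*(j + 2)*(j + 3)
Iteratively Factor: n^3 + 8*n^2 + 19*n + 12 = (n + 3)*(n^2 + 5*n + 4) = (n + 3)*(n + 4)*(n + 1)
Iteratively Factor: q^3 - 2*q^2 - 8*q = (q + 2)*(q^2 - 4*q) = (q - 4)*(q + 2)*(q)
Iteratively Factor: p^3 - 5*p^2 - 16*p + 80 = (p - 5)*(p^2 - 16) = (p - 5)*(p + 4)*(p - 4)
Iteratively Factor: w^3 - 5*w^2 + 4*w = (w)*(w^2 - 5*w + 4) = w*(w - 4)*(w - 1)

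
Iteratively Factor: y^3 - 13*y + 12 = (y + 4)*(y^2 - 4*y + 3) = (y - 3)*(y + 4)*(y - 1)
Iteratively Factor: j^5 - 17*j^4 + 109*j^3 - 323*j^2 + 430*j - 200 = (j - 2)*(j^4 - 15*j^3 + 79*j^2 - 165*j + 100) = (j - 4)*(j - 2)*(j^3 - 11*j^2 + 35*j - 25) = (j - 5)*(j - 4)*(j - 2)*(j^2 - 6*j + 5) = (j - 5)^2*(j - 4)*(j - 2)*(j - 1)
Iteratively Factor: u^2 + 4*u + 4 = (u + 2)*(u + 2)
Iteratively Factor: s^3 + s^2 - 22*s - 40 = (s - 5)*(s^2 + 6*s + 8) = (s - 5)*(s + 4)*(s + 2)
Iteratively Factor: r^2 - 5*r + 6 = (r - 3)*(r - 2)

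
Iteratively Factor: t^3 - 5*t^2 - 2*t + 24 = (t - 3)*(t^2 - 2*t - 8) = (t - 4)*(t - 3)*(t + 2)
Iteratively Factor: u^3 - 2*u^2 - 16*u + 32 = (u + 4)*(u^2 - 6*u + 8) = (u - 4)*(u + 4)*(u - 2)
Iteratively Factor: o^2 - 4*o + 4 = (o - 2)*(o - 2)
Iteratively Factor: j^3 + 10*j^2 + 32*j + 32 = (j + 4)*(j^2 + 6*j + 8) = (j + 4)^2*(j + 2)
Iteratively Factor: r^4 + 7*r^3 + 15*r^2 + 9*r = (r + 1)*(r^3 + 6*r^2 + 9*r) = (r + 1)*(r + 3)*(r^2 + 3*r) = (r + 1)*(r + 3)^2*(r)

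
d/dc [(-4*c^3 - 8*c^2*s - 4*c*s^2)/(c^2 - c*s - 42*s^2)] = 4*(c*(2*c - s)*(c^2 + 2*c*s + s^2) + (-c^2 + c*s + 42*s^2)*(3*c^2 + 4*c*s + s^2))/(-c^2 + c*s + 42*s^2)^2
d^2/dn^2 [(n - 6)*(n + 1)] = 2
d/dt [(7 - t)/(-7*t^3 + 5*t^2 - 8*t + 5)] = (7*t^3 - 5*t^2 + 8*t - (t - 7)*(21*t^2 - 10*t + 8) - 5)/(7*t^3 - 5*t^2 + 8*t - 5)^2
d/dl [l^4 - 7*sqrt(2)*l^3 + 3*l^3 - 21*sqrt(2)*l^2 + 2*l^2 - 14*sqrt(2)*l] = 4*l^3 - 21*sqrt(2)*l^2 + 9*l^2 - 42*sqrt(2)*l + 4*l - 14*sqrt(2)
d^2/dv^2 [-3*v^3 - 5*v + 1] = -18*v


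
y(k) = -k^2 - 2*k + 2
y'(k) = -2*k - 2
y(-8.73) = -56.75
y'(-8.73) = 15.46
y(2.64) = -10.25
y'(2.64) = -7.28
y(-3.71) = -4.34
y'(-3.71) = 5.42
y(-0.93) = 3.00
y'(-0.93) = -0.14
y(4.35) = -25.62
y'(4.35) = -10.70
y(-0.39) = 2.63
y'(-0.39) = -1.22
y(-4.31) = -7.96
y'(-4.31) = 6.62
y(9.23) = -101.65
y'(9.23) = -20.46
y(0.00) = 2.00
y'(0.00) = -2.00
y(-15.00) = -193.00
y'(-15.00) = 28.00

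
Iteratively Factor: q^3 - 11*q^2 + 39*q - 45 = (q - 3)*(q^2 - 8*q + 15) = (q - 3)^2*(q - 5)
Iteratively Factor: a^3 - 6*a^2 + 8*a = (a)*(a^2 - 6*a + 8) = a*(a - 2)*(a - 4)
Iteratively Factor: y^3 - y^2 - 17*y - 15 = (y - 5)*(y^2 + 4*y + 3) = (y - 5)*(y + 1)*(y + 3)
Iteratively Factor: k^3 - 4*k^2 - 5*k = (k)*(k^2 - 4*k - 5) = k*(k - 5)*(k + 1)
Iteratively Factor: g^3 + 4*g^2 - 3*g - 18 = (g + 3)*(g^2 + g - 6) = (g - 2)*(g + 3)*(g + 3)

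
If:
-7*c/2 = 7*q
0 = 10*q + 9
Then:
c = 9/5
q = -9/10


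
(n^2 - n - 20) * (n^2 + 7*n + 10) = n^4 + 6*n^3 - 17*n^2 - 150*n - 200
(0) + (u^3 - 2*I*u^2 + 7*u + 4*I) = u^3 - 2*I*u^2 + 7*u + 4*I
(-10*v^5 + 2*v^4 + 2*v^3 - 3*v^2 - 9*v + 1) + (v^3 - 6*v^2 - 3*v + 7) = -10*v^5 + 2*v^4 + 3*v^3 - 9*v^2 - 12*v + 8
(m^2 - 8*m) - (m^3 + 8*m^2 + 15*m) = -m^3 - 7*m^2 - 23*m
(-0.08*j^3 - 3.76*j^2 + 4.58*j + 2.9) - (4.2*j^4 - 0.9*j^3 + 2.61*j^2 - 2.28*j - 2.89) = -4.2*j^4 + 0.82*j^3 - 6.37*j^2 + 6.86*j + 5.79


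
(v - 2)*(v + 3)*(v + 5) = v^3 + 6*v^2 - v - 30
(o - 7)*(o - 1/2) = o^2 - 15*o/2 + 7/2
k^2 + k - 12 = (k - 3)*(k + 4)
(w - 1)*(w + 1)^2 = w^3 + w^2 - w - 1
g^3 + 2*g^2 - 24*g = g*(g - 4)*(g + 6)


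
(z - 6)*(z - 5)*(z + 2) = z^3 - 9*z^2 + 8*z + 60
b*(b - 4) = b^2 - 4*b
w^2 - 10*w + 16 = (w - 8)*(w - 2)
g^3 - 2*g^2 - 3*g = g*(g - 3)*(g + 1)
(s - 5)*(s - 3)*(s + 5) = s^3 - 3*s^2 - 25*s + 75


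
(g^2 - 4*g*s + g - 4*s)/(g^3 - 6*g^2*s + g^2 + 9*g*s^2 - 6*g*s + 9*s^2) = (g - 4*s)/(g^2 - 6*g*s + 9*s^2)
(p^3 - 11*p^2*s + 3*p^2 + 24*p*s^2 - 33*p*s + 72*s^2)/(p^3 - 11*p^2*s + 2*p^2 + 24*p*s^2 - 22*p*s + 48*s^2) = (p + 3)/(p + 2)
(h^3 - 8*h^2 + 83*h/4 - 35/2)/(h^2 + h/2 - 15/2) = (h^2 - 11*h/2 + 7)/(h + 3)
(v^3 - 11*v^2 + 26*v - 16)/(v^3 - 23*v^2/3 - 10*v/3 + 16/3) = 3*(v^2 - 3*v + 2)/(3*v^2 + v - 2)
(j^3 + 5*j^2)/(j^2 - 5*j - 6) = j^2*(j + 5)/(j^2 - 5*j - 6)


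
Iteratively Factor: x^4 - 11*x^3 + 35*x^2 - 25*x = (x - 5)*(x^3 - 6*x^2 + 5*x) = (x - 5)*(x - 1)*(x^2 - 5*x) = (x - 5)^2*(x - 1)*(x)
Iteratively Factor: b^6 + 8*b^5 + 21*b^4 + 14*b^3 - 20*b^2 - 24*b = (b - 1)*(b^5 + 9*b^4 + 30*b^3 + 44*b^2 + 24*b) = (b - 1)*(b + 2)*(b^4 + 7*b^3 + 16*b^2 + 12*b) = b*(b - 1)*(b + 2)*(b^3 + 7*b^2 + 16*b + 12) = b*(b - 1)*(b + 2)^2*(b^2 + 5*b + 6) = b*(b - 1)*(b + 2)^3*(b + 3)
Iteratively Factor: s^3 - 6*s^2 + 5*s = (s)*(s^2 - 6*s + 5) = s*(s - 1)*(s - 5)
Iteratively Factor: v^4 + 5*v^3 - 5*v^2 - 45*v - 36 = (v + 4)*(v^3 + v^2 - 9*v - 9) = (v + 1)*(v + 4)*(v^2 - 9) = (v - 3)*(v + 1)*(v + 4)*(v + 3)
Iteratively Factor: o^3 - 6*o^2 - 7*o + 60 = (o - 4)*(o^2 - 2*o - 15) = (o - 4)*(o + 3)*(o - 5)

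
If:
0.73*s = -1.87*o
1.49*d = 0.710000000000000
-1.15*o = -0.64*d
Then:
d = 0.48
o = 0.27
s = -0.68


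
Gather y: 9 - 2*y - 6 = 3 - 2*y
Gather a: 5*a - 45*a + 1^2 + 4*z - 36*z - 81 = -40*a - 32*z - 80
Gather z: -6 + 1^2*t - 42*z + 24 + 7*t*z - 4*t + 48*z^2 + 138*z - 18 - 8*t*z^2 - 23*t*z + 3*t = z^2*(48 - 8*t) + z*(96 - 16*t)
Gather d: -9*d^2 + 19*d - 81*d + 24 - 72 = -9*d^2 - 62*d - 48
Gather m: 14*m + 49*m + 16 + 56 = 63*m + 72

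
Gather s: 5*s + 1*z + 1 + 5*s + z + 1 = 10*s + 2*z + 2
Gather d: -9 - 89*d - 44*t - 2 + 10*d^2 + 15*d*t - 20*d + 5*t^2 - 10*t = 10*d^2 + d*(15*t - 109) + 5*t^2 - 54*t - 11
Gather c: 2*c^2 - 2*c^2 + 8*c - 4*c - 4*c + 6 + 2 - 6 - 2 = 0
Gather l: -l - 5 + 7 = 2 - l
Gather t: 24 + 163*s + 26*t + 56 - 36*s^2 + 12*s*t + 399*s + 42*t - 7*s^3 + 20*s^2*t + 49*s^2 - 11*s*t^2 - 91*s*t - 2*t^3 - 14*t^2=-7*s^3 + 13*s^2 + 562*s - 2*t^3 + t^2*(-11*s - 14) + t*(20*s^2 - 79*s + 68) + 80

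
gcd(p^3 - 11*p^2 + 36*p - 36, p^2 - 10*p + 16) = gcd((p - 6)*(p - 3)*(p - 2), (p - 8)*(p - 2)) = p - 2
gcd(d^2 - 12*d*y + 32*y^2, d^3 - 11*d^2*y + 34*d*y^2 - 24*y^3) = -d + 4*y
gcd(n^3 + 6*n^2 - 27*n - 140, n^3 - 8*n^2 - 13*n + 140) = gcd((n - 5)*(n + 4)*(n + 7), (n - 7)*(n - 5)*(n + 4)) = n^2 - n - 20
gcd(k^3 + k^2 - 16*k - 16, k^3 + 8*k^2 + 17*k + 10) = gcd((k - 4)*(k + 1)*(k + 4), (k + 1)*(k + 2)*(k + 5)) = k + 1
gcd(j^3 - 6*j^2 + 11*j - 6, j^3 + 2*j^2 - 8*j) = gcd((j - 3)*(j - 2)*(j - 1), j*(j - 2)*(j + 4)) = j - 2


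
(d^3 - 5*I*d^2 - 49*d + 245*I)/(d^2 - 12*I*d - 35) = (d^2 - 49)/(d - 7*I)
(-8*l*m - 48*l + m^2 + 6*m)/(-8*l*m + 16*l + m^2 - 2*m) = (m + 6)/(m - 2)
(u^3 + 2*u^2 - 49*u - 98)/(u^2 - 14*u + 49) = (u^2 + 9*u + 14)/(u - 7)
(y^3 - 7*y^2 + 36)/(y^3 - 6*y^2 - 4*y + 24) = (y - 3)/(y - 2)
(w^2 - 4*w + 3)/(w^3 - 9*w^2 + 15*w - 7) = (w - 3)/(w^2 - 8*w + 7)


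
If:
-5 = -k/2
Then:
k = 10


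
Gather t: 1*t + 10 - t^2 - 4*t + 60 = -t^2 - 3*t + 70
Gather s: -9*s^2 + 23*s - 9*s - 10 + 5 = -9*s^2 + 14*s - 5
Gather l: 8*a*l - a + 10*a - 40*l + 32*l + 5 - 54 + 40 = 9*a + l*(8*a - 8) - 9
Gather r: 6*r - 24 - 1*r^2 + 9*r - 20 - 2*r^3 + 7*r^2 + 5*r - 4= -2*r^3 + 6*r^2 + 20*r - 48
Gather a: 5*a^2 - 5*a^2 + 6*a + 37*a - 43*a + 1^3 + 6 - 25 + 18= 0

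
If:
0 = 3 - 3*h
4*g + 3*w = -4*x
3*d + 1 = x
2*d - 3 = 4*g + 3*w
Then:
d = -1/14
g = -3*w/4 - 11/14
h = 1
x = 11/14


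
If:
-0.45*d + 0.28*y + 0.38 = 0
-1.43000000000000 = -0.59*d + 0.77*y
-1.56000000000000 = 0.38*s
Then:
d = -0.59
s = -4.11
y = -2.31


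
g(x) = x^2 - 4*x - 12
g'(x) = 2*x - 4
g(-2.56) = 4.79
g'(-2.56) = -9.12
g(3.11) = -14.77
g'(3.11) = 2.22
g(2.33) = -15.89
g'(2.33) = 0.66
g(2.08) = -15.99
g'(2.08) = 0.16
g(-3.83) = 17.99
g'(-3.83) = -11.66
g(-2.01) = 0.08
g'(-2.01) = -8.02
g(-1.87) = -1.02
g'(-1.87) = -7.74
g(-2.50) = 4.25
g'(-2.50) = -9.00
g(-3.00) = 9.00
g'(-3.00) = -10.00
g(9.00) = 33.00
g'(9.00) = 14.00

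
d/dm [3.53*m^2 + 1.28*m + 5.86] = 7.06*m + 1.28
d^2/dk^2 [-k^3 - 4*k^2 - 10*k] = -6*k - 8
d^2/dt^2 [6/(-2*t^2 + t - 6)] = 12*(4*t^2 - 2*t - (4*t - 1)^2 + 12)/(2*t^2 - t + 6)^3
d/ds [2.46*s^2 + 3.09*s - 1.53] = 4.92*s + 3.09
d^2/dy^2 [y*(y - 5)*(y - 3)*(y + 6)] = 12*y^2 - 12*y - 66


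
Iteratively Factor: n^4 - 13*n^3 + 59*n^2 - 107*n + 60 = (n - 5)*(n^3 - 8*n^2 + 19*n - 12) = (n - 5)*(n - 3)*(n^2 - 5*n + 4) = (n - 5)*(n - 3)*(n - 1)*(n - 4)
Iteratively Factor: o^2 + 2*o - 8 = (o - 2)*(o + 4)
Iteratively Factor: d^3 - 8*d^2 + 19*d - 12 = (d - 3)*(d^2 - 5*d + 4) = (d - 3)*(d - 1)*(d - 4)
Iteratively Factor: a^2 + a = (a + 1)*(a)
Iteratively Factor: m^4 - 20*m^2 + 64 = (m + 2)*(m^3 - 2*m^2 - 16*m + 32) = (m - 4)*(m + 2)*(m^2 + 2*m - 8) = (m - 4)*(m - 2)*(m + 2)*(m + 4)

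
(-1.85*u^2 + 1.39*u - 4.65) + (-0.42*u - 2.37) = -1.85*u^2 + 0.97*u - 7.02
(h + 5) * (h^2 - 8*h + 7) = h^3 - 3*h^2 - 33*h + 35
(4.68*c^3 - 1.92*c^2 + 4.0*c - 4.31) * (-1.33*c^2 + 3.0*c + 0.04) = -6.2244*c^5 + 16.5936*c^4 - 10.8928*c^3 + 17.6555*c^2 - 12.77*c - 0.1724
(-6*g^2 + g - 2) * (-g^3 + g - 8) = 6*g^5 - g^4 - 4*g^3 + 49*g^2 - 10*g + 16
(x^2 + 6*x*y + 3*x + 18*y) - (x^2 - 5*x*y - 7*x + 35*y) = 11*x*y + 10*x - 17*y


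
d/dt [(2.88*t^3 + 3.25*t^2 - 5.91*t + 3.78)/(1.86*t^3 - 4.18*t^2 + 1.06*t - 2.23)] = (3.5527136788005e-15*t^5 - 18.0834*t^4 + 28.0908*t^3 - 61.6184*t^2 + 17.1058*t + 9.1725)/(3.4596*t^6 - 15.5496*t^5 + 21.4156*t^4 - 17.1572*t^3 + 19.7664*t^2 - 4.7276*t + 4.9729)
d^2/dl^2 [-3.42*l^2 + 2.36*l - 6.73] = -6.84000000000000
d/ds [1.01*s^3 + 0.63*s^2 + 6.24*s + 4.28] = 3.03*s^2 + 1.26*s + 6.24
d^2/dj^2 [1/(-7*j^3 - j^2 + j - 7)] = 2*((21*j + 1)*(7*j^3 + j^2 - j + 7) - (21*j^2 + 2*j - 1)^2)/(7*j^3 + j^2 - j + 7)^3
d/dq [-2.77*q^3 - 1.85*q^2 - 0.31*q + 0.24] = -8.31*q^2 - 3.7*q - 0.31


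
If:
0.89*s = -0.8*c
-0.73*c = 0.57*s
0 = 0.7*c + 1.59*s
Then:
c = 0.00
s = 0.00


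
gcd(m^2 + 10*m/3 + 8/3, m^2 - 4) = m + 2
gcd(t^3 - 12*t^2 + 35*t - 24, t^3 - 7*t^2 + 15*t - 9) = t^2 - 4*t + 3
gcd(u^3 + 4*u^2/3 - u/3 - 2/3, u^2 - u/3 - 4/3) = u + 1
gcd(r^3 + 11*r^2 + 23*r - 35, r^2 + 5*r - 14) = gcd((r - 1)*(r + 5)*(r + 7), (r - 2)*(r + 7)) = r + 7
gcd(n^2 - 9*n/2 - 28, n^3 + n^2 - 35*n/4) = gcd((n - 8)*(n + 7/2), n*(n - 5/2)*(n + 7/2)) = n + 7/2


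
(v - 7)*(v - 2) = v^2 - 9*v + 14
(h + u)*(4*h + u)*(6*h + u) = 24*h^3 + 34*h^2*u + 11*h*u^2 + u^3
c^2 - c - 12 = (c - 4)*(c + 3)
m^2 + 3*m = m*(m + 3)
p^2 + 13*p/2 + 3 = (p + 1/2)*(p + 6)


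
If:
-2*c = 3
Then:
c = -3/2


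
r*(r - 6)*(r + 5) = r^3 - r^2 - 30*r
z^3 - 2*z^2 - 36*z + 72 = (z - 6)*(z - 2)*(z + 6)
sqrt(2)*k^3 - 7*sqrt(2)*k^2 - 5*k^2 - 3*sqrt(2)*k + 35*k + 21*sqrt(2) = (k - 7)*(k - 3*sqrt(2))*(sqrt(2)*k + 1)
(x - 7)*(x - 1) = x^2 - 8*x + 7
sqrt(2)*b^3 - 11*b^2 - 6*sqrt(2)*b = b*(b - 6*sqrt(2))*(sqrt(2)*b + 1)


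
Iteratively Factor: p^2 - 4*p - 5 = (p + 1)*(p - 5)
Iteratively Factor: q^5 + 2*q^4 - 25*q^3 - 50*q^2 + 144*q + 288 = (q + 4)*(q^4 - 2*q^3 - 17*q^2 + 18*q + 72) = (q - 4)*(q + 4)*(q^3 + 2*q^2 - 9*q - 18) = (q - 4)*(q - 3)*(q + 4)*(q^2 + 5*q + 6) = (q - 4)*(q - 3)*(q + 2)*(q + 4)*(q + 3)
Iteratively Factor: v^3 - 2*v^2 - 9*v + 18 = (v + 3)*(v^2 - 5*v + 6) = (v - 3)*(v + 3)*(v - 2)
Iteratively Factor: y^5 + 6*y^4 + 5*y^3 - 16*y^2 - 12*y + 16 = (y - 1)*(y^4 + 7*y^3 + 12*y^2 - 4*y - 16) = (y - 1)^2*(y^3 + 8*y^2 + 20*y + 16) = (y - 1)^2*(y + 2)*(y^2 + 6*y + 8) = (y - 1)^2*(y + 2)^2*(y + 4)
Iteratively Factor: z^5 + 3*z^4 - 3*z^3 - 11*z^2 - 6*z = (z + 1)*(z^4 + 2*z^3 - 5*z^2 - 6*z) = z*(z + 1)*(z^3 + 2*z^2 - 5*z - 6) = z*(z - 2)*(z + 1)*(z^2 + 4*z + 3) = z*(z - 2)*(z + 1)*(z + 3)*(z + 1)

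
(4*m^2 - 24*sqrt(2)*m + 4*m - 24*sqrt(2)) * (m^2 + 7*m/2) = 4*m^4 - 24*sqrt(2)*m^3 + 18*m^3 - 108*sqrt(2)*m^2 + 14*m^2 - 84*sqrt(2)*m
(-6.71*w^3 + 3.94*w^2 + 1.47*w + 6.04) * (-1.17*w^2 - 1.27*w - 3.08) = 7.8507*w^5 + 3.9119*w^4 + 13.9431*w^3 - 21.0689*w^2 - 12.1984*w - 18.6032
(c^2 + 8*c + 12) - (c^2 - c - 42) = 9*c + 54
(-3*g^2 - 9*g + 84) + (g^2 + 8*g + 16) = -2*g^2 - g + 100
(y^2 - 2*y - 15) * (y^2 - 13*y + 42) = y^4 - 15*y^3 + 53*y^2 + 111*y - 630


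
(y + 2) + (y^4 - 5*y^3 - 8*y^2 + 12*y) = y^4 - 5*y^3 - 8*y^2 + 13*y + 2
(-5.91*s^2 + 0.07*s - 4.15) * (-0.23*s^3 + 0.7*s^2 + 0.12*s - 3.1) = 1.3593*s^5 - 4.1531*s^4 + 0.2943*s^3 + 15.4244*s^2 - 0.715*s + 12.865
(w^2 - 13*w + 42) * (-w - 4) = -w^3 + 9*w^2 + 10*w - 168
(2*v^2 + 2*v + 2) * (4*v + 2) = 8*v^3 + 12*v^2 + 12*v + 4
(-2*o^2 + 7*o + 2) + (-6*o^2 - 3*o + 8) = -8*o^2 + 4*o + 10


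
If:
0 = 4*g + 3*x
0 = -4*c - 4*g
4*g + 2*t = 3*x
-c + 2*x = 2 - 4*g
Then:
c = -6/7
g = 6/7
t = -24/7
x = -8/7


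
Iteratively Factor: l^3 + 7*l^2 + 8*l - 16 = (l + 4)*(l^2 + 3*l - 4) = (l + 4)^2*(l - 1)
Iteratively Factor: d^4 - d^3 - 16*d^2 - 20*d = (d + 2)*(d^3 - 3*d^2 - 10*d) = (d + 2)^2*(d^2 - 5*d) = (d - 5)*(d + 2)^2*(d)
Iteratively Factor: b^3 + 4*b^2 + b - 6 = (b + 2)*(b^2 + 2*b - 3) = (b + 2)*(b + 3)*(b - 1)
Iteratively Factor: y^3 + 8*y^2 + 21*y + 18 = (y + 2)*(y^2 + 6*y + 9) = (y + 2)*(y + 3)*(y + 3)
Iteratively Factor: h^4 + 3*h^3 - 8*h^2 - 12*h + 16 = (h - 2)*(h^3 + 5*h^2 + 2*h - 8) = (h - 2)*(h - 1)*(h^2 + 6*h + 8) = (h - 2)*(h - 1)*(h + 4)*(h + 2)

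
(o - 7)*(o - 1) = o^2 - 8*o + 7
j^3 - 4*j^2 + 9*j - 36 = (j - 4)*(j - 3*I)*(j + 3*I)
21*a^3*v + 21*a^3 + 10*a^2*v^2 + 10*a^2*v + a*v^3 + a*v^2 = (3*a + v)*(7*a + v)*(a*v + a)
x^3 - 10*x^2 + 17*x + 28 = (x - 7)*(x - 4)*(x + 1)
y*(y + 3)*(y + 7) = y^3 + 10*y^2 + 21*y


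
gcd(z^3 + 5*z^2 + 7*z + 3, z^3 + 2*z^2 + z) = z^2 + 2*z + 1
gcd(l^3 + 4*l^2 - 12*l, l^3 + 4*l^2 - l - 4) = 1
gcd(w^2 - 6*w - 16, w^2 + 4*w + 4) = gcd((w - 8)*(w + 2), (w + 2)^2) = w + 2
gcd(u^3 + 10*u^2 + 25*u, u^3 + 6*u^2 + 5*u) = u^2 + 5*u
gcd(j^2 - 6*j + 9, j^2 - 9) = j - 3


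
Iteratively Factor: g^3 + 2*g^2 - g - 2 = (g + 1)*(g^2 + g - 2) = (g - 1)*(g + 1)*(g + 2)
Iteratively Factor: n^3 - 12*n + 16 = (n - 2)*(n^2 + 2*n - 8) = (n - 2)^2*(n + 4)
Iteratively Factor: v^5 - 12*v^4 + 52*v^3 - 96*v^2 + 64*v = (v - 4)*(v^4 - 8*v^3 + 20*v^2 - 16*v) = (v - 4)*(v - 2)*(v^3 - 6*v^2 + 8*v) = (v - 4)*(v - 2)^2*(v^2 - 4*v) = v*(v - 4)*(v - 2)^2*(v - 4)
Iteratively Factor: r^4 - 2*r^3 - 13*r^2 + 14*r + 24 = (r - 4)*(r^3 + 2*r^2 - 5*r - 6) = (r - 4)*(r + 1)*(r^2 + r - 6) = (r - 4)*(r - 2)*(r + 1)*(r + 3)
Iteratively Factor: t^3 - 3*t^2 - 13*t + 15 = (t - 5)*(t^2 + 2*t - 3) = (t - 5)*(t - 1)*(t + 3)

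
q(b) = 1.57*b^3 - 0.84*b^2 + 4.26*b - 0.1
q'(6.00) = 163.74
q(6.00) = 334.34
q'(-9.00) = 400.89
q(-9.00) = -1251.01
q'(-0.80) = 8.62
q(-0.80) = -4.85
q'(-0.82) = 8.80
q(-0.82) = -5.02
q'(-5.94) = 180.42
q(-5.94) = -384.09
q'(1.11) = 8.20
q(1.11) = 5.74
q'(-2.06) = 27.71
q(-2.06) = -26.16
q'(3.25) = 48.55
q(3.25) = 58.77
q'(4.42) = 88.85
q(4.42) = 137.89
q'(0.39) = 4.32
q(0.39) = 1.53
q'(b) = 4.71*b^2 - 1.68*b + 4.26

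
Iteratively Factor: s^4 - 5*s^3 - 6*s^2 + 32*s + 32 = (s + 1)*(s^3 - 6*s^2 + 32) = (s - 4)*(s + 1)*(s^2 - 2*s - 8) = (s - 4)*(s + 1)*(s + 2)*(s - 4)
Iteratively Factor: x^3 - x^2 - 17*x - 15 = (x - 5)*(x^2 + 4*x + 3) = (x - 5)*(x + 3)*(x + 1)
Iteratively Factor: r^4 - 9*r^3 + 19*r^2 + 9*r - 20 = (r - 5)*(r^3 - 4*r^2 - r + 4) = (r - 5)*(r + 1)*(r^2 - 5*r + 4) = (r - 5)*(r - 1)*(r + 1)*(r - 4)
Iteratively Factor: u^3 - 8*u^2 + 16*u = (u - 4)*(u^2 - 4*u) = u*(u - 4)*(u - 4)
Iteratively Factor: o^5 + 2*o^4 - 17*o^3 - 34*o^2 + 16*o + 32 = (o + 1)*(o^4 + o^3 - 18*o^2 - 16*o + 32) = (o - 4)*(o + 1)*(o^3 + 5*o^2 + 2*o - 8) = (o - 4)*(o + 1)*(o + 4)*(o^2 + o - 2) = (o - 4)*(o - 1)*(o + 1)*(o + 4)*(o + 2)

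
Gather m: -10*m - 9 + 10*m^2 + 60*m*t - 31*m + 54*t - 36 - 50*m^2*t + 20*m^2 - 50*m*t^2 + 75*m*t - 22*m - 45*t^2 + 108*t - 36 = m^2*(30 - 50*t) + m*(-50*t^2 + 135*t - 63) - 45*t^2 + 162*t - 81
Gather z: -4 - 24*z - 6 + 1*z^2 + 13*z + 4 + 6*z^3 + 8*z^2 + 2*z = 6*z^3 + 9*z^2 - 9*z - 6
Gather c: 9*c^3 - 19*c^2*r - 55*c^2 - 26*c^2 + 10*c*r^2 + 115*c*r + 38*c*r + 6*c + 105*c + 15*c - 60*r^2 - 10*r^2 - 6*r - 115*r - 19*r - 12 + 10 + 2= 9*c^3 + c^2*(-19*r - 81) + c*(10*r^2 + 153*r + 126) - 70*r^2 - 140*r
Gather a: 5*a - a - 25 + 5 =4*a - 20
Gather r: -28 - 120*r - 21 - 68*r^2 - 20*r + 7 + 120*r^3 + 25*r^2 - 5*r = 120*r^3 - 43*r^2 - 145*r - 42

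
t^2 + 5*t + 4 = (t + 1)*(t + 4)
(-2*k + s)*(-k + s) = 2*k^2 - 3*k*s + s^2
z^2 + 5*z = z*(z + 5)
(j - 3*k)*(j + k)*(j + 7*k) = j^3 + 5*j^2*k - 17*j*k^2 - 21*k^3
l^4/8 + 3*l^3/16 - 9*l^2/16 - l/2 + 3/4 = (l/4 + 1/2)*(l/2 + 1)*(l - 3/2)*(l - 1)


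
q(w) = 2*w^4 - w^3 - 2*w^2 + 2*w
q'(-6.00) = -1810.00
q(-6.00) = 2724.00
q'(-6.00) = -1810.00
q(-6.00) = 2724.00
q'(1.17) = 6.03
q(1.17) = 1.75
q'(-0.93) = -3.31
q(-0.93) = -1.29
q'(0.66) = 0.35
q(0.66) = 0.54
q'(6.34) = 1894.77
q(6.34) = 2908.82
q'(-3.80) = -465.10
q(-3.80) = 435.42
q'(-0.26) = 2.70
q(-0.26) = -0.63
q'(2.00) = 46.00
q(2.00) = 20.00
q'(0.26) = 0.90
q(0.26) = 0.38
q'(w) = 8*w^3 - 3*w^2 - 4*w + 2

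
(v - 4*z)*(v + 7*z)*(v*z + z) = v^3*z + 3*v^2*z^2 + v^2*z - 28*v*z^3 + 3*v*z^2 - 28*z^3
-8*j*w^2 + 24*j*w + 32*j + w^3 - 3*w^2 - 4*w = (-8*j + w)*(w - 4)*(w + 1)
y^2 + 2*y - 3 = (y - 1)*(y + 3)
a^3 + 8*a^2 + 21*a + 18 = (a + 2)*(a + 3)^2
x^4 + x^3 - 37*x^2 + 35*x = x*(x - 5)*(x - 1)*(x + 7)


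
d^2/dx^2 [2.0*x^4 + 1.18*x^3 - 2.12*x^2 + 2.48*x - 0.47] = 24.0*x^2 + 7.08*x - 4.24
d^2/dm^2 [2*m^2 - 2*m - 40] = 4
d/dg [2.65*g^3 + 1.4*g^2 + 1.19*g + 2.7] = 7.95*g^2 + 2.8*g + 1.19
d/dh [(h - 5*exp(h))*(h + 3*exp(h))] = -2*h*exp(h) + 2*h - 30*exp(2*h) - 2*exp(h)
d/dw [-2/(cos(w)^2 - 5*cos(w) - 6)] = 2*(5 - 2*cos(w))*sin(w)/(sin(w)^2 + 5*cos(w) + 5)^2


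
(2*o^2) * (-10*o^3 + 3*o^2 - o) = -20*o^5 + 6*o^4 - 2*o^3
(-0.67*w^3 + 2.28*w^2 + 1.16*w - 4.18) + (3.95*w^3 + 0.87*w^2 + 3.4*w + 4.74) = 3.28*w^3 + 3.15*w^2 + 4.56*w + 0.56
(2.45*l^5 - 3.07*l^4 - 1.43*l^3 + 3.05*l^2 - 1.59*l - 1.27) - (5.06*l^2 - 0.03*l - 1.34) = 2.45*l^5 - 3.07*l^4 - 1.43*l^3 - 2.01*l^2 - 1.56*l + 0.0700000000000001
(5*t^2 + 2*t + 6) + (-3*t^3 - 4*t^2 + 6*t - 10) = -3*t^3 + t^2 + 8*t - 4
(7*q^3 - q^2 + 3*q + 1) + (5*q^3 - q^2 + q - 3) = 12*q^3 - 2*q^2 + 4*q - 2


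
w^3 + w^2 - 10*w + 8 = (w - 2)*(w - 1)*(w + 4)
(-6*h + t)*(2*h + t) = -12*h^2 - 4*h*t + t^2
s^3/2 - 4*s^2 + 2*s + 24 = (s/2 + 1)*(s - 6)*(s - 4)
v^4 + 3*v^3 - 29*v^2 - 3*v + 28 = (v - 4)*(v - 1)*(v + 1)*(v + 7)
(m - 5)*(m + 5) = m^2 - 25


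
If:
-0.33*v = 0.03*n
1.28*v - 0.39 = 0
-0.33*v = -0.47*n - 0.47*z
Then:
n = -3.35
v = 0.30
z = 3.57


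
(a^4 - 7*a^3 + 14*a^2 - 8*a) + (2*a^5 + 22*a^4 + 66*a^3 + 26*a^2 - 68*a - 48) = 2*a^5 + 23*a^4 + 59*a^3 + 40*a^2 - 76*a - 48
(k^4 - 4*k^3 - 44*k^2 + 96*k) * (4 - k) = -k^5 + 8*k^4 + 28*k^3 - 272*k^2 + 384*k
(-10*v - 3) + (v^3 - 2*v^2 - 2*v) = v^3 - 2*v^2 - 12*v - 3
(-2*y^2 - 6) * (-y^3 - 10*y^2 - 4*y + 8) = 2*y^5 + 20*y^4 + 14*y^3 + 44*y^2 + 24*y - 48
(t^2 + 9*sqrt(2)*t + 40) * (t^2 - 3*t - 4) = t^4 - 3*t^3 + 9*sqrt(2)*t^3 - 27*sqrt(2)*t^2 + 36*t^2 - 120*t - 36*sqrt(2)*t - 160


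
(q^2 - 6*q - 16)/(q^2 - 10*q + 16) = (q + 2)/(q - 2)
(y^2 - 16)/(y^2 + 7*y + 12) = (y - 4)/(y + 3)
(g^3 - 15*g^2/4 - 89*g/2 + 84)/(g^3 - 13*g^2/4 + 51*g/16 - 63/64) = 16*(g^2 - 2*g - 48)/(16*g^2 - 24*g + 9)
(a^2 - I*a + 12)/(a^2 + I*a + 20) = (a + 3*I)/(a + 5*I)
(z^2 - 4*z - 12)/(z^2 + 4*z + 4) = (z - 6)/(z + 2)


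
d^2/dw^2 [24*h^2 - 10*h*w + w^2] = 2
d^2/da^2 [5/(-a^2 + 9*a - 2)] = 10*(a^2 - 9*a - (2*a - 9)^2 + 2)/(a^2 - 9*a + 2)^3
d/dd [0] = 0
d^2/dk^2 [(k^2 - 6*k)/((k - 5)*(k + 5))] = 2*(-6*k^3 + 75*k^2 - 450*k + 625)/(k^6 - 75*k^4 + 1875*k^2 - 15625)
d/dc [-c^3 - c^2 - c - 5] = -3*c^2 - 2*c - 1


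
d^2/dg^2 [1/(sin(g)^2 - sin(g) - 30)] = (4*sin(g)^4 - 3*sin(g)^3 + 115*sin(g)^2 - 24*sin(g) - 62)/(sin(g) + cos(g)^2 + 29)^3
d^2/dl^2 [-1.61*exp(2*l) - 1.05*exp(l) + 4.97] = (-6.44*exp(l) - 1.05)*exp(l)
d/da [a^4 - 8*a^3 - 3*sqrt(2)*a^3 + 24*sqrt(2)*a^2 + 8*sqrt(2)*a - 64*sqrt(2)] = 4*a^3 - 24*a^2 - 9*sqrt(2)*a^2 + 48*sqrt(2)*a + 8*sqrt(2)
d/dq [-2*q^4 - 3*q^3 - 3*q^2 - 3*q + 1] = -8*q^3 - 9*q^2 - 6*q - 3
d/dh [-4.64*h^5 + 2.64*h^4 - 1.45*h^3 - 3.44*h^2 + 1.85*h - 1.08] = -23.2*h^4 + 10.56*h^3 - 4.35*h^2 - 6.88*h + 1.85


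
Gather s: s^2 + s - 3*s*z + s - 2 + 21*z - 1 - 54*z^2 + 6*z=s^2 + s*(2 - 3*z) - 54*z^2 + 27*z - 3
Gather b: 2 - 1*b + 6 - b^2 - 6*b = -b^2 - 7*b + 8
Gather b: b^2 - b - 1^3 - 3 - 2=b^2 - b - 6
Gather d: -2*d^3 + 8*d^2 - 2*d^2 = -2*d^3 + 6*d^2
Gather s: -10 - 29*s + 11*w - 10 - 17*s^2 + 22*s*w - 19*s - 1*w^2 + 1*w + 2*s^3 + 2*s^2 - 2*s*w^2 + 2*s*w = 2*s^3 - 15*s^2 + s*(-2*w^2 + 24*w - 48) - w^2 + 12*w - 20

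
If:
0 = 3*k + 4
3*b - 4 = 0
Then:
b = 4/3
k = -4/3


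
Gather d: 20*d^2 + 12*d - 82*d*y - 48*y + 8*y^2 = 20*d^2 + d*(12 - 82*y) + 8*y^2 - 48*y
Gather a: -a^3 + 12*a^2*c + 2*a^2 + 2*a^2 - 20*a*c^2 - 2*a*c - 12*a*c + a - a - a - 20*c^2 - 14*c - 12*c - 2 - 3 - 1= -a^3 + a^2*(12*c + 4) + a*(-20*c^2 - 14*c - 1) - 20*c^2 - 26*c - 6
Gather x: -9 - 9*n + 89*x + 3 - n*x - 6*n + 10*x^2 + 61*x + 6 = -15*n + 10*x^2 + x*(150 - n)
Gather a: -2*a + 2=2 - 2*a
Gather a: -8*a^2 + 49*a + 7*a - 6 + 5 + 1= -8*a^2 + 56*a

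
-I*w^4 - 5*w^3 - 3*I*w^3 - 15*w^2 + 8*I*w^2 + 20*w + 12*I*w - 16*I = (w + 4)*(w - 4*I)*(w - I)*(-I*w + I)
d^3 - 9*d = d*(d - 3)*(d + 3)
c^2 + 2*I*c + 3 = (c - I)*(c + 3*I)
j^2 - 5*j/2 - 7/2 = (j - 7/2)*(j + 1)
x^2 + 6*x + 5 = (x + 1)*(x + 5)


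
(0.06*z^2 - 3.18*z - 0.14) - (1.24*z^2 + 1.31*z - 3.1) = -1.18*z^2 - 4.49*z + 2.96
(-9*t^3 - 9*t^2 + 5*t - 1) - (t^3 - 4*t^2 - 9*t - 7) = -10*t^3 - 5*t^2 + 14*t + 6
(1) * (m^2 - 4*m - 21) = m^2 - 4*m - 21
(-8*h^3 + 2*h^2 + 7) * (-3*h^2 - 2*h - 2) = 24*h^5 + 10*h^4 + 12*h^3 - 25*h^2 - 14*h - 14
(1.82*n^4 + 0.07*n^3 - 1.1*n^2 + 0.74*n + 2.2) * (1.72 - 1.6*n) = -2.912*n^5 + 3.0184*n^4 + 1.8804*n^3 - 3.076*n^2 - 2.2472*n + 3.784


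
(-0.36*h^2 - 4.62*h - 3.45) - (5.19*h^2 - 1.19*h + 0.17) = -5.55*h^2 - 3.43*h - 3.62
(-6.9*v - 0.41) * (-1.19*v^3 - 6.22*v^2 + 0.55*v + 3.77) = 8.211*v^4 + 43.4059*v^3 - 1.2448*v^2 - 26.2385*v - 1.5457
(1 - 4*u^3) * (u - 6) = -4*u^4 + 24*u^3 + u - 6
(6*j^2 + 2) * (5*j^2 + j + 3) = 30*j^4 + 6*j^3 + 28*j^2 + 2*j + 6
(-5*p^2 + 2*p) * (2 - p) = 5*p^3 - 12*p^2 + 4*p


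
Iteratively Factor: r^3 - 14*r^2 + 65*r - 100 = (r - 5)*(r^2 - 9*r + 20) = (r - 5)*(r - 4)*(r - 5)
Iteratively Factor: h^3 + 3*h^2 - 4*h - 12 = (h + 2)*(h^2 + h - 6) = (h + 2)*(h + 3)*(h - 2)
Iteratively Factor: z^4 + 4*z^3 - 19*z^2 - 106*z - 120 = (z - 5)*(z^3 + 9*z^2 + 26*z + 24) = (z - 5)*(z + 4)*(z^2 + 5*z + 6) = (z - 5)*(z + 3)*(z + 4)*(z + 2)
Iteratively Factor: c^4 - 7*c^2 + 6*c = (c)*(c^3 - 7*c + 6) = c*(c - 2)*(c^2 + 2*c - 3) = c*(c - 2)*(c - 1)*(c + 3)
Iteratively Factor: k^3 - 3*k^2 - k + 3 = (k - 1)*(k^2 - 2*k - 3) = (k - 3)*(k - 1)*(k + 1)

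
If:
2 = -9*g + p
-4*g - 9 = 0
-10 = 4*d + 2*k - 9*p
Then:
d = -k/2 - 697/16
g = -9/4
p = -73/4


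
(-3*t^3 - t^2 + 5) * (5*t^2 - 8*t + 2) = -15*t^5 + 19*t^4 + 2*t^3 + 23*t^2 - 40*t + 10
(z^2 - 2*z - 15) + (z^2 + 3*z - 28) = 2*z^2 + z - 43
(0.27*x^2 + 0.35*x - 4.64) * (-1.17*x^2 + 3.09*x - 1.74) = -0.3159*x^4 + 0.4248*x^3 + 6.0405*x^2 - 14.9466*x + 8.0736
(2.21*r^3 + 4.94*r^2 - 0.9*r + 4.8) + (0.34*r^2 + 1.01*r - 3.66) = 2.21*r^3 + 5.28*r^2 + 0.11*r + 1.14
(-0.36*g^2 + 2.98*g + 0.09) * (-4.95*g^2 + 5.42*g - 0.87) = 1.782*g^4 - 16.7022*g^3 + 16.0193*g^2 - 2.1048*g - 0.0783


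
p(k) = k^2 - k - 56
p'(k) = 2*k - 1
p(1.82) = -54.51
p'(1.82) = 2.64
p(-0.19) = -55.77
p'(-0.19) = -1.38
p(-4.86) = -27.52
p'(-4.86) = -10.72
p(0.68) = -56.22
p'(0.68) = 0.36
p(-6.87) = -1.93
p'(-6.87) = -14.74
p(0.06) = -56.06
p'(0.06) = -0.88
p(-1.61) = -51.80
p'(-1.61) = -4.22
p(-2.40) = -47.84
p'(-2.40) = -5.80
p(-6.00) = -14.00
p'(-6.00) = -13.00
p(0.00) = -56.00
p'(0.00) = -1.00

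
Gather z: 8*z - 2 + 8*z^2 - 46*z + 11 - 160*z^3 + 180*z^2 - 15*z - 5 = -160*z^3 + 188*z^2 - 53*z + 4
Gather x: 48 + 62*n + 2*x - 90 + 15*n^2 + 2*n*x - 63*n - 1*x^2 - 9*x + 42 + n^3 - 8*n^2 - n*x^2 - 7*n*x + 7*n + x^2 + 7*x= n^3 + 7*n^2 - n*x^2 - 5*n*x + 6*n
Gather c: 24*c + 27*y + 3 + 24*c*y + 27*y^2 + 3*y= c*(24*y + 24) + 27*y^2 + 30*y + 3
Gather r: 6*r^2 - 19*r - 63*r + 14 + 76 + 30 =6*r^2 - 82*r + 120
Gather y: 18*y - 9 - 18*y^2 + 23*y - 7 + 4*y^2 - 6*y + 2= -14*y^2 + 35*y - 14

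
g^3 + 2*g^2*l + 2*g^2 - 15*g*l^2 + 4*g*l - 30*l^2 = (g + 2)*(g - 3*l)*(g + 5*l)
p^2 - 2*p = p*(p - 2)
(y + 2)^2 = y^2 + 4*y + 4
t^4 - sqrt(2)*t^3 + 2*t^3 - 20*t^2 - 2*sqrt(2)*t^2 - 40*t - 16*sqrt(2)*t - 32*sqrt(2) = (t + 2)*(t - 4*sqrt(2))*(t + sqrt(2))*(t + 2*sqrt(2))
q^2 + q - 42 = (q - 6)*(q + 7)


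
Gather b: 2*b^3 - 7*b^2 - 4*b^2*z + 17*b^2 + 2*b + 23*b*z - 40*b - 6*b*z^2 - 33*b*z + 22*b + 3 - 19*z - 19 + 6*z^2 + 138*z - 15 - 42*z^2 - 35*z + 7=2*b^3 + b^2*(10 - 4*z) + b*(-6*z^2 - 10*z - 16) - 36*z^2 + 84*z - 24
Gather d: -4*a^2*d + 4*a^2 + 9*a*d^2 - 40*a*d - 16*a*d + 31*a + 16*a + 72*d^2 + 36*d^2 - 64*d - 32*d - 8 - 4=4*a^2 + 47*a + d^2*(9*a + 108) + d*(-4*a^2 - 56*a - 96) - 12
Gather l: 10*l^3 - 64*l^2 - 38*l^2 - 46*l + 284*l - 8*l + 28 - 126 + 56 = 10*l^3 - 102*l^2 + 230*l - 42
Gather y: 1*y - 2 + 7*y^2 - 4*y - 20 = 7*y^2 - 3*y - 22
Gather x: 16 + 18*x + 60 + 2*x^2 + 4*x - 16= 2*x^2 + 22*x + 60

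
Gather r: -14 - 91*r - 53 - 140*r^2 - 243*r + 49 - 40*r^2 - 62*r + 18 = -180*r^2 - 396*r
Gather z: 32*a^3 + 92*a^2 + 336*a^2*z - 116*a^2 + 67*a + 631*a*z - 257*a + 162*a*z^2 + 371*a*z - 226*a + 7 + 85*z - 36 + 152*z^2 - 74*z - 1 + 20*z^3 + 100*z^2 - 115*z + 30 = 32*a^3 - 24*a^2 - 416*a + 20*z^3 + z^2*(162*a + 252) + z*(336*a^2 + 1002*a - 104)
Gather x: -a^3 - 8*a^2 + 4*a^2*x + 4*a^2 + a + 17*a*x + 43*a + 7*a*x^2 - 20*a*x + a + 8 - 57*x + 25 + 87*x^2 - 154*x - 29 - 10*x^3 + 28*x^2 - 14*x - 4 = -a^3 - 4*a^2 + 45*a - 10*x^3 + x^2*(7*a + 115) + x*(4*a^2 - 3*a - 225)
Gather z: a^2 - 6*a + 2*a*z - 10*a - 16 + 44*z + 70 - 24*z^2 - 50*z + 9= a^2 - 16*a - 24*z^2 + z*(2*a - 6) + 63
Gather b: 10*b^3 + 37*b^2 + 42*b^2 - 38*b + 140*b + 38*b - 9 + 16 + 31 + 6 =10*b^3 + 79*b^2 + 140*b + 44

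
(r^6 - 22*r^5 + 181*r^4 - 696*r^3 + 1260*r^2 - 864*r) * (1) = r^6 - 22*r^5 + 181*r^4 - 696*r^3 + 1260*r^2 - 864*r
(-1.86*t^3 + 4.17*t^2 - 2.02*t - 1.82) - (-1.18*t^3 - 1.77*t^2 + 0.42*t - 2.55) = -0.68*t^3 + 5.94*t^2 - 2.44*t + 0.73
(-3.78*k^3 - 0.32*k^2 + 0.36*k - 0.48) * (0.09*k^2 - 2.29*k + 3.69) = -0.3402*k^5 + 8.6274*k^4 - 13.183*k^3 - 2.0484*k^2 + 2.4276*k - 1.7712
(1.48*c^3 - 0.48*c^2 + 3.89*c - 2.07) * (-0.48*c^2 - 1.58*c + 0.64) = -0.7104*c^5 - 2.108*c^4 - 0.1616*c^3 - 5.4598*c^2 + 5.7602*c - 1.3248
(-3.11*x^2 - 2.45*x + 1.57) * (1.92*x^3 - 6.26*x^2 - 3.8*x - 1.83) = -5.9712*x^5 + 14.7646*x^4 + 30.1694*x^3 + 5.1731*x^2 - 1.4825*x - 2.8731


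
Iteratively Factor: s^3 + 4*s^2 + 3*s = (s + 1)*(s^2 + 3*s) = (s + 1)*(s + 3)*(s)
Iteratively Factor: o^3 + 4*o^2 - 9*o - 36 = (o - 3)*(o^2 + 7*o + 12) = (o - 3)*(o + 3)*(o + 4)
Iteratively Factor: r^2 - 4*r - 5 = (r - 5)*(r + 1)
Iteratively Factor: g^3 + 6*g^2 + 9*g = (g + 3)*(g^2 + 3*g) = (g + 3)^2*(g)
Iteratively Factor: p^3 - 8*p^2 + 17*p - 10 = (p - 5)*(p^2 - 3*p + 2) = (p - 5)*(p - 2)*(p - 1)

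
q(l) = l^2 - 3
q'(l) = 2*l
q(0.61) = -2.63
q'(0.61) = 1.22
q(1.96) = 0.84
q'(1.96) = 3.92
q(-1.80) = 0.24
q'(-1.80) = -3.60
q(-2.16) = 1.67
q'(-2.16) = -4.32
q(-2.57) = 3.60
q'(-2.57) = -5.14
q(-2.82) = 4.95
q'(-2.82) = -5.64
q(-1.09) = -1.81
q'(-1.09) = -2.18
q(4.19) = 14.56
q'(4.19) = 8.38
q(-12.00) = 141.00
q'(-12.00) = -24.00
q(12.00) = 141.00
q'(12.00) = 24.00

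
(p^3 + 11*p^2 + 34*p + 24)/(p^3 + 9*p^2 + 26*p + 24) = (p^2 + 7*p + 6)/(p^2 + 5*p + 6)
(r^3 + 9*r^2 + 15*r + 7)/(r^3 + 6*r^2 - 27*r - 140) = (r^2 + 2*r + 1)/(r^2 - r - 20)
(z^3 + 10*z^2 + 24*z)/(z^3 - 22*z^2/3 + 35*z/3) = 3*(z^2 + 10*z + 24)/(3*z^2 - 22*z + 35)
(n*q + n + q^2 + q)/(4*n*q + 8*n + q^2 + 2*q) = (n*q + n + q^2 + q)/(4*n*q + 8*n + q^2 + 2*q)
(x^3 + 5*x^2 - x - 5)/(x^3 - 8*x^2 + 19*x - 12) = (x^2 + 6*x + 5)/(x^2 - 7*x + 12)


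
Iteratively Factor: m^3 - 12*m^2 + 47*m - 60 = (m - 3)*(m^2 - 9*m + 20) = (m - 4)*(m - 3)*(m - 5)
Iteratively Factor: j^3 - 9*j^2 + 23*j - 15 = (j - 5)*(j^2 - 4*j + 3) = (j - 5)*(j - 3)*(j - 1)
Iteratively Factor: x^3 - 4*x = (x + 2)*(x^2 - 2*x) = (x - 2)*(x + 2)*(x)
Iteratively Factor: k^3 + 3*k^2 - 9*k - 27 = (k - 3)*(k^2 + 6*k + 9) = (k - 3)*(k + 3)*(k + 3)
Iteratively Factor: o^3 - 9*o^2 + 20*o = (o)*(o^2 - 9*o + 20) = o*(o - 5)*(o - 4)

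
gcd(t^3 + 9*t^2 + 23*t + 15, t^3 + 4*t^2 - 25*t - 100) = t + 5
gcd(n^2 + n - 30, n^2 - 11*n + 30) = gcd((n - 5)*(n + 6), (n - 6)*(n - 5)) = n - 5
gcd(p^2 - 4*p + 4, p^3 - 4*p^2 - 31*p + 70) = p - 2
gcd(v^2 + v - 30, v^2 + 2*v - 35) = v - 5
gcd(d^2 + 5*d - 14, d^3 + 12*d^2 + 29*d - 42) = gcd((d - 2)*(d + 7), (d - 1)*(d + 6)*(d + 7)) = d + 7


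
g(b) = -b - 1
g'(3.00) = -1.00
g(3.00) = -4.00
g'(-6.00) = -1.00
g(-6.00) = 5.00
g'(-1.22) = -1.00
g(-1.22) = 0.22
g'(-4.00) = -1.00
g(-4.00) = 3.00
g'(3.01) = -1.00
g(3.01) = -4.01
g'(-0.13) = -1.00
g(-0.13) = -0.87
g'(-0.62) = -1.00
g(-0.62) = -0.38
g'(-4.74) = -1.00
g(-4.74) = 3.74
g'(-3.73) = -1.00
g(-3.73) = 2.73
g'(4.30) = -1.00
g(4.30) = -5.30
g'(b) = -1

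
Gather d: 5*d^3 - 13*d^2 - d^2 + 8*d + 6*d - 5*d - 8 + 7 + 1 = 5*d^3 - 14*d^2 + 9*d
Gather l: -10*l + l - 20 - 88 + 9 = -9*l - 99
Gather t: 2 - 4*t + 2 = 4 - 4*t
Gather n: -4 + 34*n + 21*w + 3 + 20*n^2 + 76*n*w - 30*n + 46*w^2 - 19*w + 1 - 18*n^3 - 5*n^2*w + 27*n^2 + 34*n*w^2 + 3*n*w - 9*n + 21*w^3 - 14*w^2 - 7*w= -18*n^3 + n^2*(47 - 5*w) + n*(34*w^2 + 79*w - 5) + 21*w^3 + 32*w^2 - 5*w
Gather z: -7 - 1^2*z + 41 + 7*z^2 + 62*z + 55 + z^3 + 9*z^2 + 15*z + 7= z^3 + 16*z^2 + 76*z + 96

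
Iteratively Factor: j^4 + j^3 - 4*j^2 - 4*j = (j - 2)*(j^3 + 3*j^2 + 2*j) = (j - 2)*(j + 1)*(j^2 + 2*j) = j*(j - 2)*(j + 1)*(j + 2)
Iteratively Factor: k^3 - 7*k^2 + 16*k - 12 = (k - 2)*(k^2 - 5*k + 6) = (k - 2)^2*(k - 3)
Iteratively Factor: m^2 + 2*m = (m + 2)*(m)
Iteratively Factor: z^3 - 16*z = (z - 4)*(z^2 + 4*z) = (z - 4)*(z + 4)*(z)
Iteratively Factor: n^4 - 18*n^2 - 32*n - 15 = (n + 1)*(n^3 - n^2 - 17*n - 15) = (n - 5)*(n + 1)*(n^2 + 4*n + 3) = (n - 5)*(n + 1)^2*(n + 3)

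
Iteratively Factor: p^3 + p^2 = (p)*(p^2 + p) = p^2*(p + 1)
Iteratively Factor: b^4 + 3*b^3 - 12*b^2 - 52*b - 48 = (b + 2)*(b^3 + b^2 - 14*b - 24) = (b + 2)*(b + 3)*(b^2 - 2*b - 8) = (b + 2)^2*(b + 3)*(b - 4)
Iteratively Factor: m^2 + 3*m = (m + 3)*(m)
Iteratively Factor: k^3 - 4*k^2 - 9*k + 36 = (k - 3)*(k^2 - k - 12) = (k - 4)*(k - 3)*(k + 3)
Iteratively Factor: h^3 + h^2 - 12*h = (h - 3)*(h^2 + 4*h) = h*(h - 3)*(h + 4)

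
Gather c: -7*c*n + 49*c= c*(49 - 7*n)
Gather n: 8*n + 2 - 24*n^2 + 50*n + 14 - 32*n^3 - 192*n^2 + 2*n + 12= -32*n^3 - 216*n^2 + 60*n + 28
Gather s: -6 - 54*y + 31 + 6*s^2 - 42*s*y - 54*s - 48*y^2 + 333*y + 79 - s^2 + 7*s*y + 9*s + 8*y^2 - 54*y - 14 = 5*s^2 + s*(-35*y - 45) - 40*y^2 + 225*y + 90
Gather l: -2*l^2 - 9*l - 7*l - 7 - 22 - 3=-2*l^2 - 16*l - 32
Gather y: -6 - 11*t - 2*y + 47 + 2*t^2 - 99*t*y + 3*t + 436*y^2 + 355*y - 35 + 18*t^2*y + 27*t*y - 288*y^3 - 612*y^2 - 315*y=2*t^2 - 8*t - 288*y^3 - 176*y^2 + y*(18*t^2 - 72*t + 38) + 6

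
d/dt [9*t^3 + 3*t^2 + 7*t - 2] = 27*t^2 + 6*t + 7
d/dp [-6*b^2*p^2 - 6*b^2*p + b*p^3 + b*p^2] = b*(-12*b*p - 6*b + 3*p^2 + 2*p)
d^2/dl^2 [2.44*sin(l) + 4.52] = -2.44*sin(l)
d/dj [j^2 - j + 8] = 2*j - 1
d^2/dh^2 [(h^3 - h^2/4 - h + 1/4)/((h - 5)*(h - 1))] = 57/(h^3 - 15*h^2 + 75*h - 125)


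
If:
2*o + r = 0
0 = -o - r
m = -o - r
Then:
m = 0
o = 0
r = 0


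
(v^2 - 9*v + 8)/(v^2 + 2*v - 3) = (v - 8)/(v + 3)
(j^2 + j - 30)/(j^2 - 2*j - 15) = (j + 6)/(j + 3)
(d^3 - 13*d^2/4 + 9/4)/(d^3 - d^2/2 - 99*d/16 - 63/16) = 4*(d - 1)/(4*d + 7)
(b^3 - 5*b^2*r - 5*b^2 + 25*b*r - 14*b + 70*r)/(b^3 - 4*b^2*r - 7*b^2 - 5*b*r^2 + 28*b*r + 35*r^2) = (b + 2)/(b + r)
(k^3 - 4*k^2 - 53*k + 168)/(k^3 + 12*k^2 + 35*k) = (k^2 - 11*k + 24)/(k*(k + 5))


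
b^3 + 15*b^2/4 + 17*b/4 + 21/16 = (b + 1/2)*(b + 3/2)*(b + 7/4)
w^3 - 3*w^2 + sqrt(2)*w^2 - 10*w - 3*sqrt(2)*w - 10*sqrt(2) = (w - 5)*(w + 2)*(w + sqrt(2))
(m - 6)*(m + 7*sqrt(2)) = m^2 - 6*m + 7*sqrt(2)*m - 42*sqrt(2)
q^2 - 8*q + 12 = (q - 6)*(q - 2)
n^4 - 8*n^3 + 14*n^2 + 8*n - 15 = (n - 5)*(n - 3)*(n - 1)*(n + 1)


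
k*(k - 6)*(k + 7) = k^3 + k^2 - 42*k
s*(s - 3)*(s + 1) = s^3 - 2*s^2 - 3*s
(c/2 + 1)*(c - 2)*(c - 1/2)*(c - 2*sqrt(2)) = c^4/2 - sqrt(2)*c^3 - c^3/4 - 2*c^2 + sqrt(2)*c^2/2 + c + 4*sqrt(2)*c - 2*sqrt(2)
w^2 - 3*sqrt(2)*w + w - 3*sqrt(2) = (w + 1)*(w - 3*sqrt(2))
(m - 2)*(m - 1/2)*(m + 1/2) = m^3 - 2*m^2 - m/4 + 1/2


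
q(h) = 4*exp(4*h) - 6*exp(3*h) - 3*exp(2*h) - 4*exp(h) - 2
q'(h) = 16*exp(4*h) - 18*exp(3*h) - 6*exp(2*h) - 4*exp(h)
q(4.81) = 896443936.81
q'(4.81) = 3596959881.22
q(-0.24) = -8.39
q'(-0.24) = -9.49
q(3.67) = 9127538.80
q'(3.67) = 36882733.83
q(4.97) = 1703222957.10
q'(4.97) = 6830943968.72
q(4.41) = 179876059.28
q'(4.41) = 722886770.94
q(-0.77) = -4.91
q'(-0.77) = -4.19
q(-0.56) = -5.96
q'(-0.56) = -5.89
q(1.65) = 1989.17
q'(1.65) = 9036.87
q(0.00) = -11.00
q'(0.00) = -12.00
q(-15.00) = -2.00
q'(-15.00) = 0.00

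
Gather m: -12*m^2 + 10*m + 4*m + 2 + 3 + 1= -12*m^2 + 14*m + 6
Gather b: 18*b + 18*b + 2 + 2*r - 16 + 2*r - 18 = 36*b + 4*r - 32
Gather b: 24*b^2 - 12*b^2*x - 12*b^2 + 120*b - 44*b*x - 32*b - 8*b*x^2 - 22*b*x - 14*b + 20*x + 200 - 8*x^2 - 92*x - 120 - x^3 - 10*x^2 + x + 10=b^2*(12 - 12*x) + b*(-8*x^2 - 66*x + 74) - x^3 - 18*x^2 - 71*x + 90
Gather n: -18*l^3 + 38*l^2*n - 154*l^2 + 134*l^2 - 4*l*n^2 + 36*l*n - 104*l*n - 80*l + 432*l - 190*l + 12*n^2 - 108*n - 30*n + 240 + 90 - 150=-18*l^3 - 20*l^2 + 162*l + n^2*(12 - 4*l) + n*(38*l^2 - 68*l - 138) + 180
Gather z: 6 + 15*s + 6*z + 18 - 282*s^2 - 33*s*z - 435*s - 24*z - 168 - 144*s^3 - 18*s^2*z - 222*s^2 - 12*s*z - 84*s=-144*s^3 - 504*s^2 - 504*s + z*(-18*s^2 - 45*s - 18) - 144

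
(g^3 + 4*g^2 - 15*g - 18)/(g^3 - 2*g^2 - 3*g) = (g + 6)/g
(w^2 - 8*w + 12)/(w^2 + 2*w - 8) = (w - 6)/(w + 4)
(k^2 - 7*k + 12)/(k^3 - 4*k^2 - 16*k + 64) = (k - 3)/(k^2 - 16)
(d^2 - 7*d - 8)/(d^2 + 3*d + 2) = (d - 8)/(d + 2)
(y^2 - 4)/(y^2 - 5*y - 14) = (y - 2)/(y - 7)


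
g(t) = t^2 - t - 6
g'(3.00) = 5.00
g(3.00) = 0.00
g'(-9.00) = -19.00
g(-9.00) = 84.00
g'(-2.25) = -5.50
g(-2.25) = 1.31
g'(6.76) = 12.52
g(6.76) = 32.94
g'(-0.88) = -2.76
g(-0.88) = -4.35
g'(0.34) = -0.32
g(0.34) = -6.22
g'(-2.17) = -5.34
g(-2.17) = 0.88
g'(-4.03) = -9.06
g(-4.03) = 14.27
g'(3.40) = 5.80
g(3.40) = 2.16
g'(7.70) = 14.40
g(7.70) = 45.59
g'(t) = 2*t - 1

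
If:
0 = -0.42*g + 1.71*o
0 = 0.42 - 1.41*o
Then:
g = 1.21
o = 0.30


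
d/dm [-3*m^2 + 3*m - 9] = 3 - 6*m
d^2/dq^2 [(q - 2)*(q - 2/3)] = 2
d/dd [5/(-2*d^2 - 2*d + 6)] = 5*(2*d + 1)/(2*(d^2 + d - 3)^2)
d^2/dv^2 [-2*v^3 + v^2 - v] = 2 - 12*v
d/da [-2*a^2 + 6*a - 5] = 6 - 4*a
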